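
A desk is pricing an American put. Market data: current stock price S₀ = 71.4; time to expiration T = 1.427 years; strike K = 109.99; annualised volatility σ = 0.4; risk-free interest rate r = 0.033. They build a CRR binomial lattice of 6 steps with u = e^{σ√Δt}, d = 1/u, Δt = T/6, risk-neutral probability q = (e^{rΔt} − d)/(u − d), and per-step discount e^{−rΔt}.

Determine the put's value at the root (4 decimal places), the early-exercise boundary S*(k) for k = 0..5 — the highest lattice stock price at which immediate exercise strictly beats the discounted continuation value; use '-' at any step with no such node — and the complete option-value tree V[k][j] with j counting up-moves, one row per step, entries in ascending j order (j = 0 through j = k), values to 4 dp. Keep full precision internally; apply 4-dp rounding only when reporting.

Δt=0.23783  u=1.21540  d=0.82277  q=0.47145  discount=0.99218
step 6 (expiry): payoffs max(K−S,0) = 87.8395 77.2693 61.6552 38.5900 4.5183 0.0000 0.0000
step 5: (k=5,j=0): S=26.9218, (K−S)⁺=83.0682, hold=82.2084 ⇒ V=83.0682 exercise | (k=5,j=1): S=39.7687, (K−S)⁺=70.2213, hold=69.3614 ⇒ V=70.2213 exercise | (k=5,j=2): S=58.7461, (K−S)⁺=51.2439, hold=50.3840 ⇒ V=51.2439 exercise | (k=5,j=3): S=86.7795, (K−S)⁺=23.2105, hold=22.3506 ⇒ V=23.2105 exercise | (k=5,j=4): S=128.1903, (K−S)⁺=0.0000, hold=2.3694 ⇒ V=2.3694 continue | (k=5,j=5): S=189.3621, (K−S)⁺=0.0000, hold=0.0000 ⇒ V=0.0000 continue  boundary S*=86.7795
step 4: (k=4,j=0): S=32.7207, (K−S)⁺=77.2693, hold=76.4094 ⇒ V=77.2693 exercise | (k=4,j=1): S=48.3348, (K−S)⁺=61.6552, hold=60.7953 ⇒ V=61.6552 exercise | (k=4,j=2): S=71.4000, (K−S)⁺=38.5900, hold=37.7301 ⇒ V=38.5900 exercise | (k=4,j=3): S=105.4717, (K−S)⁺=4.5183, hold=13.2802 ⇒ V=13.2802 continue | (k=4,j=4): S=155.8024, (K−S)⁺=0.0000, hold=1.2426 ⇒ V=1.2426 continue  boundary S*=71.4000
step 3: (k=3,j=0): S=39.7687, (K−S)⁺=70.2213, hold=69.3614 ⇒ V=70.2213 exercise | (k=3,j=1): S=58.7461, (K−S)⁺=51.2439, hold=50.3840 ⇒ V=51.2439 exercise | (k=3,j=2): S=86.7795, (K−S)⁺=23.2105, hold=26.4492 ⇒ V=26.4492 continue | (k=3,j=3): S=128.1903, (K−S)⁺=0.0000, hold=7.5456 ⇒ V=7.5456 continue  boundary S*=58.7461
step 2: (k=2,j=0): S=48.3348, (K−S)⁺=61.6552, hold=60.7953 ⇒ V=61.6552 exercise | (k=2,j=1): S=71.4000, (K−S)⁺=38.5900, hold=39.2451 ⇒ V=39.2451 continue | (k=2,j=2): S=105.4717, (K−S)⁺=4.5183, hold=17.3999 ⇒ V=17.3999 continue  boundary S*=48.3348
step 1: (k=1,j=0): S=58.7461, (K−S)⁺=51.2439, hold=50.6904 ⇒ V=51.2439 exercise | (k=1,j=1): S=86.7795, (K−S)⁺=23.2105, hold=28.7198 ⇒ V=28.7198 continue  boundary S*=58.7461
step 0: (k=0,j=0): S=71.4000, (K−S)⁺=38.5900, hold=40.3072 ⇒ V=40.3072 continue  boundary S*=-

price = 40.3072
boundary = - 58.7461 48.3348 58.7461 71.4000 86.7795
tree:
40.3072
51.2439 28.7198
61.6552 39.2451 17.3999
70.2213 51.2439 26.4492 7.5456
77.2693 61.6552 38.5900 13.2802 1.2426
83.0682 70.2213 51.2439 23.2105 2.3694 0.0000
87.8395 77.2693 61.6552 38.5900 4.5183 0.0000 0.0000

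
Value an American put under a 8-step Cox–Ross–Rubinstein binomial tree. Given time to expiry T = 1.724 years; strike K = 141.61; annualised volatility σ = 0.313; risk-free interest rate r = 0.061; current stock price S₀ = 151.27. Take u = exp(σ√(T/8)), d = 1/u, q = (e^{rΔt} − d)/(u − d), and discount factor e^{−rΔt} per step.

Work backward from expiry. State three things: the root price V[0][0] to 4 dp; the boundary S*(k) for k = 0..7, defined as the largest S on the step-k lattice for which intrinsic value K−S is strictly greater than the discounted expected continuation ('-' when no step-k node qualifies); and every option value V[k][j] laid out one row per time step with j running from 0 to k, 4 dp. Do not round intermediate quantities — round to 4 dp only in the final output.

Δt=0.21550  u=1.15639  d=0.86476  q=0.50911  discount=0.98694
step 8 (expiry): payoffs max(K−S,0) = 94.3029 78.3495 57.0160 28.4882 0.0000 0.0000 0.0000 0.0000 0.0000
step 7: (k=7,j=0): S=54.7053, (K−S)⁺=86.9047, hold=85.0553 ⇒ V=86.9047 exercise | (k=7,j=1): S=73.1537, (K−S)⁺=68.4563, hold=66.6070 ⇒ V=68.4563 exercise | (k=7,j=2): S=97.8234, (K−S)⁺=43.7866, hold=41.9372 ⇒ V=43.7866 exercise | (k=7,j=3): S=130.8126, (K−S)⁺=10.7974, hold=13.8019 ⇒ V=13.8019 continue | (k=7,j=4): S=174.9267, (K−S)⁺=0.0000, hold=0.0000 ⇒ V=0.0000 continue | (k=7,j=5): S=233.9175, (K−S)⁺=0.0000, hold=0.0000 ⇒ V=0.0000 continue | (k=7,j=6): S=312.8020, (K−S)⁺=0.0000, hold=0.0000 ⇒ V=0.0000 continue | (k=7,j=7): S=418.2887, (K−S)⁺=0.0000, hold=0.0000 ⇒ V=0.0000 continue  boundary S*=97.8234
step 6: (k=6,j=0): S=63.2605, (K−S)⁺=78.3495, hold=76.5001 ⇒ V=78.3495 exercise | (k=6,j=1): S=84.5940, (K−S)⁺=57.0160, hold=55.1667 ⇒ V=57.0160 exercise | (k=6,j=2): S=113.1218, (K−S)⁺=28.4882, hold=28.1485 ⇒ V=28.4882 exercise | (k=6,j=3): S=151.2700, (K−S)⁺=0.0000, hold=6.6867 ⇒ V=6.6867 continue | (k=6,j=4): S=202.2830, (K−S)⁺=0.0000, hold=0.0000 ⇒ V=0.0000 continue | (k=6,j=5): S=270.4993, (K−S)⁺=0.0000, hold=0.0000 ⇒ V=0.0000 continue | (k=6,j=6): S=361.7202, (K−S)⁺=0.0000, hold=0.0000 ⇒ V=0.0000 continue  boundary S*=113.1218
step 5: (k=5,j=0): S=73.1537, (K−S)⁺=68.4563, hold=66.6070 ⇒ V=68.4563 exercise | (k=5,j=1): S=97.8234, (K−S)⁺=43.7866, hold=41.9372 ⇒ V=43.7866 exercise | (k=5,j=2): S=130.8126, (K−S)⁺=10.7974, hold=17.1617 ⇒ V=17.1617 continue | (k=5,j=3): S=174.9267, (K−S)⁺=0.0000, hold=3.2395 ⇒ V=3.2395 continue | (k=5,j=4): S=233.9175, (K−S)⁺=0.0000, hold=0.0000 ⇒ V=0.0000 continue | (k=5,j=5): S=312.8020, (K−S)⁺=0.0000, hold=0.0000 ⇒ V=0.0000 continue  boundary S*=97.8234
step 4: (k=4,j=0): S=84.5940, (K−S)⁺=57.0160, hold=55.1667 ⇒ V=57.0160 exercise | (k=4,j=1): S=113.1218, (K−S)⁺=28.4882, hold=29.8367 ⇒ V=29.8367 continue | (k=4,j=2): S=151.2700, (K−S)⁺=0.0000, hold=9.9422 ⇒ V=9.9422 continue | (k=4,j=3): S=202.2830, (K−S)⁺=0.0000, hold=1.5695 ⇒ V=1.5695 continue | (k=4,j=4): S=270.4993, (K−S)⁺=0.0000, hold=0.0000 ⇒ V=0.0000 continue  boundary S*=84.5940
step 3: (k=3,j=0): S=97.8234, (K−S)⁺=43.7866, hold=42.6148 ⇒ V=43.7866 exercise | (k=3,j=1): S=130.8126, (K−S)⁺=10.7974, hold=19.4508 ⇒ V=19.4508 continue | (k=3,j=2): S=174.9267, (K−S)⁺=0.0000, hold=5.6054 ⇒ V=5.6054 continue | (k=3,j=3): S=233.9175, (K−S)⁺=0.0000, hold=0.7604 ⇒ V=0.7604 continue  boundary S*=97.8234
step 2: (k=2,j=0): S=113.1218, (K−S)⁺=28.4882, hold=30.9869 ⇒ V=30.9869 continue | (k=2,j=1): S=151.2700, (K−S)⁺=0.0000, hold=12.2399 ⇒ V=12.2399 continue | (k=2,j=2): S=202.2830, (K−S)⁺=0.0000, hold=3.0977 ⇒ V=3.0977 continue  boundary S*=-
step 1: (k=1,j=0): S=130.8126, (K−S)⁺=10.7974, hold=21.1625 ⇒ V=21.1625 continue | (k=1,j=1): S=174.9267, (K−S)⁺=0.0000, hold=7.4865 ⇒ V=7.4865 continue  boundary S*=-
step 0: (k=0,j=0): S=151.2700, (K−S)⁺=0.0000, hold=14.0144 ⇒ V=14.0144 continue  boundary S*=-

price = 14.0144
boundary = - - - 97.8234 84.5940 97.8234 113.1218 97.8234
tree:
14.0144
21.1625 7.4865
30.9869 12.2399 3.0977
43.7866 19.4508 5.6054 0.7604
57.0160 29.8367 9.9422 1.5695 0.0000
68.4563 43.7866 17.1617 3.2395 0.0000 0.0000
78.3495 57.0160 28.4882 6.6867 0.0000 0.0000 0.0000
86.9047 68.4563 43.7866 13.8019 0.0000 0.0000 0.0000 0.0000
94.3029 78.3495 57.0160 28.4882 0.0000 0.0000 0.0000 0.0000 0.0000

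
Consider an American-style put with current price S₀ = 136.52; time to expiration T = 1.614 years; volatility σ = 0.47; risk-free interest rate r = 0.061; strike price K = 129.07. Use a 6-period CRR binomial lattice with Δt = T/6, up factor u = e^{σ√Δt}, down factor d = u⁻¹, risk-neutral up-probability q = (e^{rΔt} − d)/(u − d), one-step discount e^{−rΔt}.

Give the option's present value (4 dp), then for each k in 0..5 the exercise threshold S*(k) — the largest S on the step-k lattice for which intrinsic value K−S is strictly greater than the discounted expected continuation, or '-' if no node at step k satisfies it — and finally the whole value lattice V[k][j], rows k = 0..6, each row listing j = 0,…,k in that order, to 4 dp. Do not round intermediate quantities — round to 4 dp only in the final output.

price = 21.8732
boundary = - - - 65.7048 83.8423 65.7048
tree:
21.8732
32.4388 10.8645
46.3941 18.0226 3.2679
63.3652 29.1052 6.3031 0.0000
77.5791 45.2277 12.1574 0.0000 0.0000
88.7181 63.3652 23.4489 0.0000 0.0000 0.0000
97.4474 77.5791 45.2277 0.0000 0.0000 0.0000 0.0000

params: Δt=0.26900 u=1.27605 d=0.78367 q=0.47296 e^(-rΔt)=0.98372
t_6 payoffs: 97.4474 77.5791 45.2277 0.0000 0.0000 0.0000 0.0000
t_5: node(5,0) S=40.3519 payoff=88.7181 vs cont=86.6175 → 88.7181 [stop]  node(5,1) S=65.7048 payoff=63.3652 vs cont=61.2646 → 63.3652 [stop]  node(5,2) S=106.9867 payoff=22.0833 vs cont=23.4489 → 23.4489 [wait]  node(5,3) S=174.2058 payoff=0.0000 vs cont=0.0000 → 0.0000 [wait]  node(5,4) S=283.6584 payoff=0.0000 vs cont=0.0000 → 0.0000 [wait]  node(5,5) S=461.8793 payoff=0.0000 vs cont=0.0000 → 0.0000 [wait]  ⇒ S*(5)=65.7048
t_4: node(4,0) S=51.4909 payoff=77.5791 vs cont=75.4785 → 77.5791 [stop]  node(4,1) S=83.8423 payoff=45.2277 vs cont=43.7624 → 45.2277 [stop]  node(4,2) S=136.5200 payoff=0.0000 vs cont=12.1574 → 12.1574 [wait]  node(4,3) S=222.2947 payoff=0.0000 vs cont=0.0000 → 0.0000 [wait]  node(4,4) S=361.9612 payoff=0.0000 vs cont=0.0000 → 0.0000 [wait]  ⇒ S*(4)=83.8423
t_3: node(3,0) S=65.7048 payoff=63.3652 vs cont=61.2646 → 63.3652 [stop]  node(3,1) S=106.9867 payoff=22.0833 vs cont=29.1052 → 29.1052 [wait]  node(3,2) S=174.2058 payoff=0.0000 vs cont=6.3031 → 6.3031 [wait]  node(3,3) S=283.6584 payoff=0.0000 vs cont=0.0000 → 0.0000 [wait]  ⇒ S*(3)=65.7048
t_2: node(2,0) S=83.8423 payoff=45.2277 vs cont=46.3941 → 46.3941 [wait]  node(2,1) S=136.5200 payoff=0.0000 vs cont=18.0226 → 18.0226 [wait]  node(2,2) S=222.2947 payoff=0.0000 vs cont=3.2679 → 3.2679 [wait]  ⇒ S*(2)=-
t_1: node(1,0) S=106.9867 payoff=22.0833 vs cont=32.4388 → 32.4388 [wait]  node(1,1) S=174.2058 payoff=0.0000 vs cont=10.8645 → 10.8645 [wait]  ⇒ S*(1)=-
t_0: node(0,0) S=136.5200 payoff=0.0000 vs cont=21.8732 → 21.8732 [wait]  ⇒ S*(0)=-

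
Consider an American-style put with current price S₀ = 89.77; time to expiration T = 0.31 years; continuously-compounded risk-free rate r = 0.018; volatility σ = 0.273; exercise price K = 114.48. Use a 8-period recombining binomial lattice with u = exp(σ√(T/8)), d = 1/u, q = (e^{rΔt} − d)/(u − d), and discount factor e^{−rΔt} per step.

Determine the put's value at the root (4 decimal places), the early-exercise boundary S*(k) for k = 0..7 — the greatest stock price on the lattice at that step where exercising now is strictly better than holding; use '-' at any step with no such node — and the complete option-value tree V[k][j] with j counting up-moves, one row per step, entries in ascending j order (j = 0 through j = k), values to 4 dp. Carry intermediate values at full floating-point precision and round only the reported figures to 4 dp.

Δt=0.03875, u=1.05521, d=0.94768, q=0.49306, disc=e^(-rΔt)=0.99930
k=8 terminal: V=max(K-S,0) → 56.0792 49.4525 42.0739 33.8581 24.7100 14.5239 3.1820 0.0000 0.0000
k=7: j=0 S=61.6252 intr=52.8548 cont=52.7750 V=52.8548[EX]; j=1 S=68.6177 intr=45.8623 cont=45.7825 V=45.8623[EX]; j=2 S=76.4037 intr=38.0763 cont=37.9965 V=38.0763[EX]; j=3 S=85.0731 intr=29.4069 cont=29.3271 V=29.4069[EX]; j=4 S=94.7262 intr=19.7538 cont=19.6739 V=19.7538[EX]; j=5 S=105.4747 intr=9.0053 cont=8.9255 V=9.0053[EX]; j=6 S=117.4428 intr=0.0000 cont=1.6120 V=1.6120[hold]; j=7 S=130.7689 intr=0.0000 cont=0.0000 V=0.0000[hold]  S*(7)=105.4747
k=6: j=0 S=65.0275 intr=49.4525 cont=49.3727 V=49.4525[EX]; j=1 S=72.4061 intr=42.0739 cont=41.9941 V=42.0739[EX]; j=2 S=80.6219 intr=33.8581 cont=33.7783 V=33.8581[EX]; j=3 S=89.7700 intr=24.7100 cont=24.6302 V=24.7100[EX]; j=4 S=99.9561 intr=14.5239 cont=14.4441 V=14.5239[EX]; j=5 S=111.2980 intr=3.1820 cont=5.3562 V=5.3562[hold]; j=6 S=123.9268 intr=0.0000 cont=0.8166 V=0.8166[hold]  S*(6)=99.9561
k=5: j=0 S=68.6177 intr=45.8623 cont=45.7825 V=45.8623[EX]; j=1 S=76.4037 intr=38.0763 cont=37.9965 V=38.0763[EX]; j=2 S=85.0731 intr=29.4069 cont=29.3271 V=29.4069[EX]; j=3 S=94.7262 intr=19.7538 cont=19.6739 V=19.7538[EX]; j=4 S=105.4747 intr=9.0053 cont=9.9967 V=9.9967[hold]; j=5 S=117.4428 intr=0.0000 cont=3.1158 V=3.1158[hold]  S*(5)=94.7262
k=4: j=0 S=72.4061 intr=42.0739 cont=41.9941 V=42.0739[EX]; j=1 S=80.6219 intr=33.8581 cont=33.7783 V=33.8581[EX]; j=2 S=89.7700 intr=24.7100 cont=24.6302 V=24.7100[EX]; j=3 S=99.9561 intr=14.5239 cont=14.9326 V=14.9326[hold]; j=4 S=111.2980 intr=3.1820 cont=6.5994 V=6.5994[hold]  S*(4)=89.7700
k=3: j=0 S=76.4037 intr=38.0763 cont=37.9965 V=38.0763[EX]; j=1 S=85.0731 intr=29.4069 cont=29.3271 V=29.4069[EX]; j=2 S=94.7262 intr=19.7538 cont=19.8753 V=19.8753[hold]; j=3 S=105.4747 intr=9.0053 cont=10.8163 V=10.8163[hold]  S*(3)=85.0731
k=2: j=0 S=80.6219 intr=33.8581 cont=33.7783 V=33.8581[EX]; j=1 S=89.7700 intr=24.7100 cont=24.6901 V=24.7100[EX]; j=2 S=99.9561 intr=14.5239 cont=15.3980 V=15.3980[hold]  S*(2)=89.7700
k=1: j=0 S=85.0731 intr=29.4069 cont=29.3271 V=29.4069[EX]; j=1 S=94.7262 intr=19.7538 cont=20.1046 V=20.1046[hold]  S*(1)=85.0731
k=0: j=0 S=89.7700 intr=24.7100 cont=24.8030 V=24.8030[hold]  S*(0)=-

price = 24.8030
boundary = - 85.0731 89.7700 85.0731 89.7700 94.7262 99.9561 105.4747
tree:
24.8030
29.4069 20.1046
33.8581 24.7100 15.3980
38.0763 29.4069 19.8753 10.8163
42.0739 33.8581 24.7100 14.9326 6.5994
45.8623 38.0763 29.4069 19.7538 9.9967 3.1158
49.4525 42.0739 33.8581 24.7100 14.5239 5.3562 0.8166
52.8548 45.8623 38.0763 29.4069 19.7538 9.0053 1.6120 0.0000
56.0792 49.4525 42.0739 33.8581 24.7100 14.5239 3.1820 0.0000 0.0000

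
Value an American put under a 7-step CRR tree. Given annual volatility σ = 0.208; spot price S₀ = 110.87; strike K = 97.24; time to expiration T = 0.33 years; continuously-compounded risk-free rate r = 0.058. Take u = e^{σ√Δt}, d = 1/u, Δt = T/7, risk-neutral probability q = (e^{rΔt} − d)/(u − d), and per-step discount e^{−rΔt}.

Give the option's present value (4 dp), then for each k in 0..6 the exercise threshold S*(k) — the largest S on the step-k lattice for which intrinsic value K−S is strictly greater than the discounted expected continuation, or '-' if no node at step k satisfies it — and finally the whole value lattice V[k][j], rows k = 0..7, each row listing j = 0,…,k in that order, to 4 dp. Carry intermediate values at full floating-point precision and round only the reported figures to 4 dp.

price = 0.5741
boundary = - - - - - 88.4599 92.5465
tree:
0.5741
1.0385 0.1467
1.8475 0.2943 0.0106
3.2154 0.5897 0.0221 0.0000
5.4306 1.1795 0.0461 0.0000 0.0000
8.7801 2.3552 0.0962 0.0000 0.0000 0.0000
12.6862 4.6935 0.2006 0.0000 0.0000 0.0000 0.0000
16.4199 8.7801 0.4181 0.0000 0.0000 0.0000 0.0000 0.0000

Δt=0.04714  u=1.04620  d=0.95584  q=0.51901  discount=0.99727
step 7 (expiry): payoffs max(K−S,0) = 16.4199 8.7801 0.4181 0.0000 0.0000 0.0000 0.0000 0.0000
step 6: (k=6,j=0): S=84.5538, (K−S)⁺=12.6862, hold=12.4207 ⇒ V=12.6862 exercise | (k=6,j=1): S=92.5465, (K−S)⁺=4.6935, hold=4.4280 ⇒ V=4.6935 exercise | (k=6,j=2): S=101.2948, (K−S)⁺=0.0000, hold=0.2006 ⇒ V=0.2006 continue | (k=6,j=3): S=110.8700, (K−S)⁺=0.0000, hold=0.0000 ⇒ V=0.0000 continue | (k=6,j=4): S=121.3504, (K−S)⁺=0.0000, hold=0.0000 ⇒ V=0.0000 continue | (k=6,j=5): S=132.8214, (K−S)⁺=0.0000, hold=0.0000 ⇒ V=0.0000 continue | (k=6,j=6): S=145.3768, (K−S)⁺=0.0000, hold=0.0000 ⇒ V=0.0000 continue  boundary S*=92.5465
step 5: (k=5,j=0): S=88.4599, (K−S)⁺=8.7801, hold=8.5146 ⇒ V=8.7801 exercise | (k=5,j=1): S=96.8219, (K−S)⁺=0.4181, hold=2.3552 ⇒ V=2.3552 continue | (k=5,j=2): S=105.9743, (K−S)⁺=0.0000, hold=0.0962 ⇒ V=0.0962 continue | (k=5,j=3): S=115.9919, (K−S)⁺=0.0000, hold=0.0000 ⇒ V=0.0000 continue | (k=5,j=4): S=126.9564, (K−S)⁺=0.0000, hold=0.0000 ⇒ V=0.0000 continue | (k=5,j=5): S=138.9574, (K−S)⁺=0.0000, hold=0.0000 ⇒ V=0.0000 continue  boundary S*=88.4599
step 4: (k=4,j=0): S=92.5465, (K−S)⁺=4.6935, hold=5.4306 ⇒ V=5.4306 continue | (k=4,j=1): S=101.2948, (K−S)⁺=0.0000, hold=1.1795 ⇒ V=1.1795 continue | (k=4,j=2): S=110.8700, (K−S)⁺=0.0000, hold=0.0461 ⇒ V=0.0461 continue | (k=4,j=3): S=121.3504, (K−S)⁺=0.0000, hold=0.0000 ⇒ V=0.0000 continue | (k=4,j=4): S=132.8214, (K−S)⁺=0.0000, hold=0.0000 ⇒ V=0.0000 continue  boundary S*=-
step 3: (k=3,j=0): S=96.8219, (K−S)⁺=0.4181, hold=3.2154 ⇒ V=3.2154 continue | (k=3,j=1): S=105.9743, (K−S)⁺=0.0000, hold=0.5897 ⇒ V=0.5897 continue | (k=3,j=2): S=115.9919, (K−S)⁺=0.0000, hold=0.0221 ⇒ V=0.0221 continue | (k=3,j=3): S=126.9564, (K−S)⁺=0.0000, hold=0.0000 ⇒ V=0.0000 continue  boundary S*=-
step 2: (k=2,j=0): S=101.2948, (K−S)⁺=0.0000, hold=1.8475 ⇒ V=1.8475 continue | (k=2,j=1): S=110.8700, (K−S)⁺=0.0000, hold=0.2943 ⇒ V=0.2943 continue | (k=2,j=2): S=121.3504, (K−S)⁺=0.0000, hold=0.0106 ⇒ V=0.0106 continue  boundary S*=-
step 1: (k=1,j=0): S=105.9743, (K−S)⁺=0.0000, hold=1.0385 ⇒ V=1.0385 continue | (k=1,j=1): S=115.9919, (K−S)⁺=0.0000, hold=0.1467 ⇒ V=0.1467 continue  boundary S*=-
step 0: (k=0,j=0): S=110.8700, (K−S)⁺=0.0000, hold=0.5741 ⇒ V=0.5741 continue  boundary S*=-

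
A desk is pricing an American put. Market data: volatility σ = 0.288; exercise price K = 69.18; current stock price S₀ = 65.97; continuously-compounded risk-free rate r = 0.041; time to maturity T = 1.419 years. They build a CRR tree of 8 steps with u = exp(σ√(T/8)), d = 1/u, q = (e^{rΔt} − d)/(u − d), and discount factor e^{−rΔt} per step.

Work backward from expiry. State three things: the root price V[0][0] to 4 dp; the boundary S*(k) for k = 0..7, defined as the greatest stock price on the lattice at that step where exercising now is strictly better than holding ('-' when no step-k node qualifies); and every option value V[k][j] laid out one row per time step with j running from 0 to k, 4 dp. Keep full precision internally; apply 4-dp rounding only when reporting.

Δt=0.17738, u=1.12896, d=0.88577, q=0.49973, disc=e^(-rΔt)=0.99275
k=8 terminal: V=max(K-S,0) → 44.1807 37.3173 28.5696 17.4203 3.2100 0.0000 0.0000 0.0000 0.0000
k=7: j=0 S=28.2232 intr=40.9568 cont=40.4556 V=40.9568[EX]; j=1 S=35.9716 intr=33.2084 cont=32.7071 V=33.2084[EX]; j=2 S=45.8474 intr=23.3326 cont=22.8313 V=23.3326[EX]; j=3 S=58.4345 intr=10.7455 cont=10.2442 V=10.7455[EX]; j=4 S=74.4773 intr=0.0000 cont=1.5942 V=1.5942[hold]; j=5 S=94.9245 intr=0.0000 cont=0.0000 V=0.0000[hold]; j=6 S=120.9853 intr=0.0000 cont=0.0000 V=0.0000[hold]; j=7 S=154.2010 intr=0.0000 cont=0.0000 V=0.0000[hold]  S*(7)=58.4345
k=6: j=0 S=31.8627 intr=37.3173 cont=36.8160 V=37.3173[EX]; j=1 S=40.6104 intr=28.5696 cont=28.0683 V=28.5696[EX]; j=2 S=51.7597 intr=17.4203 cont=16.9190 V=17.4203[EX]; j=3 S=65.9700 intr=3.2100 cont=6.1276 V=6.1276[hold]; j=4 S=84.0816 intr=0.0000 cont=0.7918 V=0.7918[hold]; j=5 S=107.1656 intr=0.0000 cont=0.0000 V=0.0000[hold]; j=6 S=136.5872 intr=0.0000 cont=0.0000 V=0.0000[hold]  S*(6)=51.7597
k=5: j=0 S=35.9716 intr=33.2084 cont=32.7071 V=33.2084[EX]; j=1 S=45.8474 intr=23.3326 cont=22.8313 V=23.3326[EX]; j=2 S=58.4345 intr=10.7455 cont=11.6917 V=11.6917[hold]; j=3 S=74.4773 intr=0.0000 cont=3.4361 V=3.4361[hold]; j=4 S=94.9245 intr=0.0000 cont=0.3932 V=0.3932[hold]; j=5 S=120.9853 intr=0.0000 cont=0.0000 V=0.0000[hold]  S*(5)=45.8474
k=4: j=0 S=40.6104 intr=28.5696 cont=28.0683 V=28.5696[EX]; j=1 S=51.7597 intr=17.4203 cont=17.3884 V=17.4203[EX]; j=2 S=65.9700 intr=3.2100 cont=7.5113 V=7.5113[hold]; j=3 S=84.0816 intr=0.0000 cont=1.9016 V=1.9016[hold]; j=4 S=107.1656 intr=0.0000 cont=0.1953 V=0.1953[hold]  S*(4)=51.7597
k=3: j=0 S=45.8474 intr=23.3326 cont=22.8313 V=23.3326[EX]; j=1 S=58.4345 intr=10.7455 cont=12.3781 V=12.3781[hold]; j=2 S=74.4773 intr=0.0000 cont=4.6739 V=4.6739[hold]; j=3 S=94.9245 intr=0.0000 cont=1.0413 V=1.0413[hold]  S*(3)=45.8474
k=2: j=0 S=51.7597 intr=17.4203 cont=17.7290 V=17.7290[hold]; j=1 S=65.9700 intr=3.2100 cont=8.4663 V=8.4663[hold]; j=2 S=84.0816 intr=0.0000 cont=2.8379 V=2.8379[hold]  S*(2)=-
k=1: j=0 S=58.4345 intr=10.7455 cont=13.0052 V=13.0052[hold]; j=1 S=74.4773 intr=0.0000 cont=5.6127 V=5.6127[hold]  S*(1)=-
k=0: j=0 S=65.9700 intr=3.2100 cont=9.2435 V=9.2435[hold]  S*(0)=-

price = 9.2435
boundary = - - - 45.8474 51.7597 45.8474 51.7597 58.4345
tree:
9.2435
13.0052 5.6127
17.7290 8.4663 2.8379
23.3326 12.3781 4.6739 1.0413
28.5696 17.4203 7.5113 1.9016 0.1953
33.2084 23.3326 11.6917 3.4361 0.3932 0.0000
37.3173 28.5696 17.4203 6.1276 0.7918 0.0000 0.0000
40.9568 33.2084 23.3326 10.7455 1.5942 0.0000 0.0000 0.0000
44.1807 37.3173 28.5696 17.4203 3.2100 0.0000 0.0000 0.0000 0.0000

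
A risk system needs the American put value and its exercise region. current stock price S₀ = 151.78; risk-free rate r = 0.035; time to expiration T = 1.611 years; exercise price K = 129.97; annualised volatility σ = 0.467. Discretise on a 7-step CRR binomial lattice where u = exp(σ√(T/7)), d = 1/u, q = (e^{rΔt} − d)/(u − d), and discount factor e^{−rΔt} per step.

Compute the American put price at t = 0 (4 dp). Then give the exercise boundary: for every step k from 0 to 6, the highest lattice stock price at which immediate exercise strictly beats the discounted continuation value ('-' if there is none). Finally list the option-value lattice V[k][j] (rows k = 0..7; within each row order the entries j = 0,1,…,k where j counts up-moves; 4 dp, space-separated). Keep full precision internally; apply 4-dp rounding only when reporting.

Δt=0.23014  u=1.25111  d=0.79929  q=0.46212  discount=0.99198
step 7 (expiry): payoffs max(K−S,0) = 98.3374 80.4559 52.4662 8.6542 0.0000 0.0000 0.0000 0.0000
step 6: (k=6,j=0): S=39.5760, (K−S)⁺=90.3940, hold=89.3513 ⇒ V=90.3940 exercise | (k=6,j=1): S=61.9478, (K−S)⁺=68.0222, hold=66.9795 ⇒ V=68.0222 exercise | (k=6,j=2): S=96.9662, (K−S)⁺=33.0038, hold=31.9611 ⇒ V=33.0038 exercise | (k=6,j=3): S=151.7800, (K−S)⁺=0.0000, hold=4.6175 ⇒ V=4.6175 continue | (k=6,j=4): S=237.5794, (K−S)⁺=0.0000, hold=0.0000 ⇒ V=0.0000 continue | (k=6,j=5): S=371.8801, (K−S)⁺=0.0000, hold=0.0000 ⇒ V=0.0000 continue | (k=6,j=6): S=582.0995, (K−S)⁺=0.0000, hold=0.0000 ⇒ V=0.0000 continue  boundary S*=96.9662
step 5: (k=5,j=0): S=49.5141, (K−S)⁺=80.4559, hold=79.4132 ⇒ V=80.4559 exercise | (k=5,j=1): S=77.5038, (K−S)⁺=52.4662, hold=51.4235 ⇒ V=52.4662 exercise | (k=5,j=2): S=121.3158, (K−S)⁺=8.6542, hold=19.7263 ⇒ V=19.7263 continue | (k=5,j=3): S=189.8942, (K−S)⁺=0.0000, hold=2.4637 ⇒ V=2.4637 continue | (k=5,j=4): S=297.2391, (K−S)⁺=0.0000, hold=0.0000 ⇒ V=0.0000 continue | (k=5,j=5): S=465.2647, (K−S)⁺=0.0000, hold=0.0000 ⇒ V=0.0000 continue  boundary S*=77.5038
step 4: (k=4,j=0): S=61.9478, (K−S)⁺=68.0222, hold=66.9795 ⇒ V=68.0222 exercise | (k=4,j=1): S=96.9662, (K−S)⁺=33.0038, hold=37.0367 ⇒ V=37.0367 continue | (k=4,j=2): S=151.7800, (K−S)⁺=0.0000, hold=11.6546 ⇒ V=11.6546 continue | (k=4,j=3): S=237.5794, (K−S)⁺=0.0000, hold=1.3146 ⇒ V=1.3146 continue | (k=4,j=4): S=371.8801, (K−S)⁺=0.0000, hold=0.0000 ⇒ V=0.0000 continue  boundary S*=61.9478
step 3: (k=3,j=0): S=77.5038, (K−S)⁺=52.4662, hold=53.2722 ⇒ V=53.2722 continue | (k=3,j=1): S=121.3158, (K−S)⁺=8.6542, hold=25.1040 ⇒ V=25.1040 continue | (k=3,j=2): S=189.8942, (K−S)⁺=0.0000, hold=6.8210 ⇒ V=6.8210 continue | (k=3,j=3): S=297.2391, (K−S)⁺=0.0000, hold=0.7014 ⇒ V=0.7014 continue  boundary S*=-
step 2: (k=2,j=0): S=96.9662, (K−S)⁺=33.0038, hold=39.9321 ⇒ V=39.9321 continue | (k=2,j=1): S=151.7800, (K−S)⁺=0.0000, hold=16.5214 ⇒ V=16.5214 continue | (k=2,j=2): S=237.5794, (K−S)⁺=0.0000, hold=3.9610 ⇒ V=3.9610 continue  boundary S*=-
step 1: (k=1,j=0): S=121.3158, (K−S)⁺=8.6542, hold=28.8799 ⇒ V=28.8799 continue | (k=1,j=1): S=189.8942, (K−S)⁺=0.0000, hold=10.6309 ⇒ V=10.6309 continue  boundary S*=-
step 0: (k=0,j=0): S=151.7800, (K−S)⁺=0.0000, hold=20.2826 ⇒ V=20.2826 continue  boundary S*=-

price = 20.2826
boundary = - - - - 61.9478 77.5038 96.9662
tree:
20.2826
28.8799 10.6309
39.9321 16.5214 3.9610
53.2722 25.1040 6.8210 0.7014
68.0222 37.0367 11.6546 1.3146 0.0000
80.4559 52.4662 19.7263 2.4637 0.0000 0.0000
90.3940 68.0222 33.0038 4.6175 0.0000 0.0000 0.0000
98.3374 80.4559 52.4662 8.6542 0.0000 0.0000 0.0000 0.0000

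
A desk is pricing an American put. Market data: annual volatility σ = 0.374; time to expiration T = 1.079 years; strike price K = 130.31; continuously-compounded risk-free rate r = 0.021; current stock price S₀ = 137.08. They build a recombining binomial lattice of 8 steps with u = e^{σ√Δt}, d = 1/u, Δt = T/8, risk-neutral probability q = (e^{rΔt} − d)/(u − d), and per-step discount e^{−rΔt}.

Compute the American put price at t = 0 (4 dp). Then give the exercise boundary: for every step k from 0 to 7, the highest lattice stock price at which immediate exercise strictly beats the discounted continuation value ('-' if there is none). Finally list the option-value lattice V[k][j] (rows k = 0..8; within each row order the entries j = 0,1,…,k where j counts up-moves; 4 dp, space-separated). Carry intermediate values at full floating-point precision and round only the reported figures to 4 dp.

price = 16.1583
boundary = - - - - 79.1349 68.9789 79.1349 90.7861
tree:
16.1583
22.6675 9.0893
30.8450 13.8007 3.9571
40.5248 20.3733 6.6478 1.0187
51.1751 29.0424 10.9517 1.9497 0.0000
61.3311 39.6213 17.5701 3.7314 0.0000 0.0000
70.1836 51.1751 27.1390 7.1413 0.0000 0.0000 0.0000
77.9001 61.3311 39.5239 13.6674 0.0000 0.0000 0.0000 0.0000
84.6262 70.1836 51.1751 26.1572 0.0000 0.0000 0.0000 0.0000 0.0000

Δt=0.13487  u=1.14723  d=0.87166  q=0.47601  discount=0.99717
step 8 (expiry): payoffs max(K−S,0) = 84.6262 70.1836 51.1751 26.1572 0.0000 0.0000 0.0000 0.0000 0.0000
step 7: (k=7,j=0): S=52.4099, (K−S)⁺=77.9001, hold=77.5315 ⇒ V=77.9001 exercise | (k=7,j=1): S=68.9789, (K−S)⁺=61.3311, hold=60.9625 ⇒ V=61.3311 exercise | (k=7,j=2): S=90.7861, (K−S)⁺=39.5239, hold=39.1553 ⇒ V=39.5239 exercise | (k=7,j=3): S=119.4875, (K−S)⁺=10.8225, hold=13.6674 ⇒ V=13.6674 continue | (k=7,j=4): S=157.2627, (K−S)⁺=0.0000, hold=0.0000 ⇒ V=0.0000 continue | (k=7,j=5): S=206.9802, (K−S)⁺=0.0000, hold=0.0000 ⇒ V=0.0000 continue | (k=7,j=6): S=272.4155, (K−S)⁺=0.0000, hold=0.0000 ⇒ V=0.0000 continue | (k=7,j=7): S=358.5377, (K−S)⁺=0.0000, hold=0.0000 ⇒ V=0.0000 continue  boundary S*=90.7861
step 6: (k=6,j=0): S=60.1264, (K−S)⁺=70.1836, hold=69.8151 ⇒ V=70.1836 exercise | (k=6,j=1): S=79.1349, (K−S)⁺=51.1751, hold=50.8066 ⇒ V=51.1751 exercise | (k=6,j=2): S=104.1528, (K−S)⁺=26.1572, hold=27.1390 ⇒ V=27.1390 continue | (k=6,j=3): S=137.0800, (K−S)⁺=0.0000, hold=7.1413 ⇒ V=7.1413 continue | (k=6,j=4): S=180.4169, (K−S)⁺=0.0000, hold=0.0000 ⇒ V=0.0000 continue | (k=6,j=5): S=237.4544, (K−S)⁺=0.0000, hold=0.0000 ⇒ V=0.0000 continue | (k=6,j=6): S=312.5240, (K−S)⁺=0.0000, hold=0.0000 ⇒ V=0.0000 continue  boundary S*=79.1349
step 5: (k=5,j=0): S=68.9789, (K−S)⁺=61.3311, hold=60.9625 ⇒ V=61.3311 exercise | (k=5,j=1): S=90.7861, (K−S)⁺=39.5239, hold=39.6213 ⇒ V=39.6213 continue | (k=5,j=2): S=119.4875, (K−S)⁺=10.8225, hold=17.5701 ⇒ V=17.5701 continue | (k=5,j=3): S=157.2627, (K−S)⁺=0.0000, hold=3.7314 ⇒ V=3.7314 continue | (k=5,j=4): S=206.9802, (K−S)⁺=0.0000, hold=0.0000 ⇒ V=0.0000 continue | (k=5,j=5): S=272.4155, (K−S)⁺=0.0000, hold=0.0000 ⇒ V=0.0000 continue  boundary S*=68.9789
step 4: (k=4,j=0): S=79.1349, (K−S)⁺=51.1751, hold=50.8528 ⇒ V=51.1751 exercise | (k=4,j=1): S=104.1528, (K−S)⁺=26.1572, hold=29.0424 ⇒ V=29.0424 continue | (k=4,j=2): S=137.0800, (K−S)⁺=0.0000, hold=10.9517 ⇒ V=10.9517 continue | (k=4,j=3): S=180.4169, (K−S)⁺=0.0000, hold=1.9497 ⇒ V=1.9497 continue | (k=4,j=4): S=237.4544, (K−S)⁺=0.0000, hold=0.0000 ⇒ V=0.0000 continue  boundary S*=79.1349
step 3: (k=3,j=0): S=90.7861, (K−S)⁺=39.5239, hold=40.5248 ⇒ V=40.5248 continue | (k=3,j=1): S=119.4875, (K−S)⁺=10.8225, hold=20.3733 ⇒ V=20.3733 continue | (k=3,j=2): S=157.2627, (K−S)⁺=0.0000, hold=6.6478 ⇒ V=6.6478 continue | (k=3,j=3): S=206.9802, (K−S)⁺=0.0000, hold=1.0187 ⇒ V=1.0187 continue  boundary S*=-
step 2: (k=2,j=0): S=104.1528, (K−S)⁺=26.1572, hold=30.8450 ⇒ V=30.8450 continue | (k=2,j=1): S=137.0800, (K−S)⁺=0.0000, hold=13.8007 ⇒ V=13.8007 continue | (k=2,j=2): S=180.4169, (K−S)⁺=0.0000, hold=3.9571 ⇒ V=3.9571 continue  boundary S*=-
step 1: (k=1,j=0): S=119.4875, (K−S)⁺=10.8225, hold=22.6675 ⇒ V=22.6675 continue | (k=1,j=1): S=157.2627, (K−S)⁺=0.0000, hold=9.0893 ⇒ V=9.0893 continue  boundary S*=-
step 0: (k=0,j=0): S=137.0800, (K−S)⁺=0.0000, hold=16.1583 ⇒ V=16.1583 continue  boundary S*=-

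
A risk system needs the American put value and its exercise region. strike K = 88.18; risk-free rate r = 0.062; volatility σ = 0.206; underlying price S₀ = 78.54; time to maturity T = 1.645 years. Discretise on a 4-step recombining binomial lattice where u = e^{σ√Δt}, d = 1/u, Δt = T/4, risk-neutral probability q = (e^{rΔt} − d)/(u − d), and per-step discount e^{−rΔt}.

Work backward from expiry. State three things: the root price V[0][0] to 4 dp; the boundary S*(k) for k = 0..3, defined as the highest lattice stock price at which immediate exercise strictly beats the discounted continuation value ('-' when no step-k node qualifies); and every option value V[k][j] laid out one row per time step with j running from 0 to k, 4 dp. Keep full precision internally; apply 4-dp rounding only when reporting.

price = 11.1915
boundary = - 68.8206 60.3039 68.8206
tree:
11.1915
19.3594 5.4017
27.8761 10.4712 1.7376
35.3387 19.3594 4.0927 0.0000
41.8779 27.8761 9.6400 0.0000 0.0000

params: Δt=0.41125 u=1.14123 d=0.87625 q=0.56448 e^(-rΔt)=0.97482
t_4 payoffs: 41.8779 27.8761 9.6400 0.0000 0.0000
t_3: node(3,0) S=52.8413 payoff=35.3387 vs cont=33.1188 → 35.3387 [stop]  node(3,1) S=68.8206 payoff=19.3594 vs cont=17.1395 → 19.3594 [stop]  node(3,2) S=89.6321 payoff=0.0000 vs cont=4.0927 → 4.0927 [wait]  node(3,3) S=116.7370 payoff=0.0000 vs cont=0.0000 → 0.0000 [wait]  ⇒ S*(3)=68.8206
t_2: node(2,0) S=60.3039 payoff=27.8761 vs cont=25.6561 → 27.8761 [stop]  node(2,1) S=78.5400 payoff=9.6400 vs cont=10.4712 → 10.4712 [wait]  node(2,2) S=102.2907 payoff=0.0000 vs cont=1.7376 → 1.7376 [wait]  ⇒ S*(2)=60.3039
t_1: node(1,0) S=68.8206 payoff=19.3594 vs cont=17.5969 → 19.3594 [stop]  node(1,1) S=89.6321 payoff=0.0000 vs cont=5.4017 → 5.4017 [wait]  ⇒ S*(1)=68.8206
t_0: node(0,0) S=78.5400 payoff=9.6400 vs cont=11.1915 → 11.1915 [wait]  ⇒ S*(0)=-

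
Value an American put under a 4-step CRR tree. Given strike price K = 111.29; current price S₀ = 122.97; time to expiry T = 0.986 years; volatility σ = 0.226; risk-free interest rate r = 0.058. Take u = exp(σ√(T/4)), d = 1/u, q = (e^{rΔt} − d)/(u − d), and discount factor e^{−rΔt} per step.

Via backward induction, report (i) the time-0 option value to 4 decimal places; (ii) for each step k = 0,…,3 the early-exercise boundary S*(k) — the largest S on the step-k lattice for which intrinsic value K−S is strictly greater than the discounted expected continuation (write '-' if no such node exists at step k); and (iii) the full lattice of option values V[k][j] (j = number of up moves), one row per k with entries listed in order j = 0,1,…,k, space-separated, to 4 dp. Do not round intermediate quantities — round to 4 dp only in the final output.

price = 4.2237
boundary = - - - 87.8229
tree:
4.2237
7.7927 1.2478
13.8853 2.7279 0.0000
23.4671 5.9640 0.0000 0.0000
32.7887 13.0387 0.0000 0.0000 0.0000

Δt=0.24650, u=1.11874, d=0.89386, q=0.53601, disc=e^(-rΔt)=0.98580
k=4 terminal: V=max(K-S,0) → 32.7887 13.0387 0.0000 0.0000 0.0000
k=3: j=0 S=87.8229 intr=23.4671 cont=21.8874 V=23.4671[EX]; j=1 S=109.9180 intr=1.3720 cont=5.9640 V=5.9640[hold]; j=2 S=137.5719 intr=0.0000 cont=0.0000 V=0.0000[hold]; j=3 S=172.1832 intr=0.0000 cont=0.0000 V=0.0000[hold]  S*(3)=87.8229
k=2: j=0 S=98.2513 intr=13.0387 cont=13.8853 V=13.8853[hold]; j=1 S=122.9700 intr=0.0000 cont=2.7279 V=2.7279[hold]; j=2 S=153.9077 intr=0.0000 cont=0.0000 V=0.0000[hold]  S*(2)=-
k=1: j=0 S=109.9180 intr=1.3720 cont=7.7927 V=7.7927[hold]; j=1 S=137.5719 intr=0.0000 cont=1.2478 V=1.2478[hold]  S*(1)=-
k=0: j=0 S=122.9700 intr=0.0000 cont=4.2237 V=4.2237[hold]  S*(0)=-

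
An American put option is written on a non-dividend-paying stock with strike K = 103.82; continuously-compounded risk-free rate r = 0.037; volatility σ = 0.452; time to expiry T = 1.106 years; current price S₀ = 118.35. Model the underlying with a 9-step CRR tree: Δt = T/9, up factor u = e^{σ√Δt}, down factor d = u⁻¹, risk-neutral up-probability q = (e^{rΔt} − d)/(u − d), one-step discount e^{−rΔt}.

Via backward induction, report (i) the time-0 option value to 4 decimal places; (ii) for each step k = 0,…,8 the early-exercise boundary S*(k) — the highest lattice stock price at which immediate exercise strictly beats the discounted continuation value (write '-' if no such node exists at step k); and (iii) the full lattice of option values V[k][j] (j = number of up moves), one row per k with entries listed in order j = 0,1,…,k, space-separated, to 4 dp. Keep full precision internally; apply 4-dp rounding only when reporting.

params: Δt=0.12289 u=1.17169 d=0.85346 q=0.47479 e^(-rΔt)=0.99546
t_9 payoffs: 75.3859 64.7838 50.2284 30.2459 2.8124 0.0000 0.0000 0.0000 0.0000 0.0000
t_8: node(8,0) S=33.3160 payoff=70.5040 vs cont=70.0330 → 70.5040 [stop]  node(8,1) S=45.7385 payoff=58.0815 vs cont=57.6105 → 58.0815 [stop]  node(8,2) S=62.7929 payoff=41.0271 vs cont=40.5561 → 41.0271 [stop]  node(8,3) S=86.2064 payoff=17.6136 vs cont=17.1426 → 17.6136 [stop]  node(8,4) S=118.3500 payoff=0.0000 vs cont=1.4704 → 1.4704 [wait]  node(8,5) S=162.4789 payoff=0.0000 vs cont=0.0000 → 0.0000 [wait]  node(8,6) S=223.0621 payoff=0.0000 vs cont=0.0000 → 0.0000 [wait]  node(8,7) S=306.2347 payoff=0.0000 vs cont=0.0000 → 0.0000 [wait]  node(8,8) S=420.4198 payoff=0.0000 vs cont=0.0000 → 0.0000 [wait]  ⇒ S*(8)=86.2064
t_7: node(7,0) S=39.0362 payoff=64.7838 vs cont=64.3128 → 64.7838 [stop]  node(7,1) S=53.5916 payoff=50.2284 vs cont=49.7574 → 50.2284 [stop]  node(7,2) S=73.5741 payoff=30.2459 vs cont=29.7749 → 30.2459 [stop]  node(7,3) S=101.0076 payoff=2.8124 vs cont=9.9038 → 9.9038 [wait]  node(7,4) S=138.6700 payoff=0.0000 vs cont=0.7688 → 0.7688 [wait]  node(7,5) S=190.3756 payoff=0.0000 vs cont=0.0000 → 0.0000 [wait]  node(7,6) S=261.3606 payoff=0.0000 vs cont=0.0000 → 0.0000 [wait]  node(7,7) S=358.8135 payoff=0.0000 vs cont=0.0000 → 0.0000 [wait]  ⇒ S*(7)=73.5741
t_6: node(6,0) S=45.7385 payoff=58.0815 vs cont=57.6105 → 58.0815 [stop]  node(6,1) S=62.7929 payoff=41.0271 vs cont=40.5561 → 41.0271 [stop]  node(6,2) S=86.2064 payoff=17.6136 vs cont=20.4943 → 20.4943 [wait]  node(6,3) S=118.3500 payoff=0.0000 vs cont=5.5413 → 5.5413 [wait]  node(6,4) S=162.4789 payoff=0.0000 vs cont=0.4019 → 0.4019 [wait]  node(6,5) S=223.0621 payoff=0.0000 vs cont=0.0000 → 0.0000 [wait]  node(6,6) S=306.2347 payoff=0.0000 vs cont=0.0000 → 0.0000 [wait]  ⇒ S*(6)=62.7929
t_5: node(5,0) S=53.5916 payoff=50.2284 vs cont=49.7574 → 50.2284 [stop]  node(5,1) S=73.5741 payoff=30.2459 vs cont=31.1364 → 31.1364 [wait]  node(5,2) S=101.0076 payoff=2.8124 vs cont=13.3340 → 13.3340 [wait]  node(5,3) S=138.6700 payoff=0.0000 vs cont=3.0871 → 3.0871 [wait]  node(5,4) S=190.3756 payoff=0.0000 vs cont=0.2101 → 0.2101 [wait]  node(5,5) S=261.3606 payoff=0.0000 vs cont=0.0000 → 0.0000 [wait]  ⇒ S*(5)=53.5916
t_4: node(4,0) S=62.7929 payoff=41.0271 vs cont=40.9770 → 41.0271 [stop]  node(4,1) S=86.2064 payoff=17.6136 vs cont=22.5811 → 22.5811 [wait]  node(4,2) S=118.3500 payoff=0.0000 vs cont=8.4305 → 8.4305 [wait]  node(4,3) S=162.4789 payoff=0.0000 vs cont=1.7134 → 1.7134 [wait]  node(4,4) S=223.0621 payoff=0.0000 vs cont=0.1099 → 0.1099 [wait]  ⇒ S*(4)=62.7929
t_3: node(3,0) S=73.5741 payoff=30.2459 vs cont=32.1227 → 32.1227 [wait]  node(3,1) S=101.0076 payoff=2.8124 vs cont=15.7905 → 15.7905 [wait]  node(3,2) S=138.6700 payoff=0.0000 vs cont=5.2175 → 5.2175 [wait]  node(3,3) S=190.3756 payoff=0.0000 vs cont=0.9477 → 0.9477 [wait]  ⇒ S*(3)=-
t_2: node(2,0) S=86.2064 payoff=17.6136 vs cont=24.2578 → 24.2578 [wait]  node(2,1) S=118.3500 payoff=0.0000 vs cont=10.7217 → 10.7217 [wait]  node(2,2) S=162.4789 payoff=0.0000 vs cont=3.1758 → 3.1758 [wait]  ⇒ S*(2)=-
t_1: node(1,0) S=101.0076 payoff=2.8124 vs cont=17.7501 → 17.7501 [wait]  node(1,1) S=138.6700 payoff=0.0000 vs cont=7.1066 → 7.1066 [wait]  ⇒ S*(1)=-
t_0: node(0,0) S=118.3500 payoff=0.0000 vs cont=12.6390 → 12.6390 [wait]  ⇒ S*(0)=-

price = 12.6390
boundary = - - - - 62.7929 53.5916 62.7929 73.5741 86.2064
tree:
12.6390
17.7501 7.1066
24.2578 10.7217 3.1758
32.1227 15.7905 5.2175 0.9477
41.0271 22.5811 8.4305 1.7134 0.1099
50.2284 31.1364 13.3340 3.0871 0.2101 0.0000
58.0815 41.0271 20.4943 5.5413 0.4019 0.0000 0.0000
64.7838 50.2284 30.2459 9.9038 0.7688 0.0000 0.0000 0.0000
70.5040 58.0815 41.0271 17.6136 1.4704 0.0000 0.0000 0.0000 0.0000
75.3859 64.7838 50.2284 30.2459 2.8124 0.0000 0.0000 0.0000 0.0000 0.0000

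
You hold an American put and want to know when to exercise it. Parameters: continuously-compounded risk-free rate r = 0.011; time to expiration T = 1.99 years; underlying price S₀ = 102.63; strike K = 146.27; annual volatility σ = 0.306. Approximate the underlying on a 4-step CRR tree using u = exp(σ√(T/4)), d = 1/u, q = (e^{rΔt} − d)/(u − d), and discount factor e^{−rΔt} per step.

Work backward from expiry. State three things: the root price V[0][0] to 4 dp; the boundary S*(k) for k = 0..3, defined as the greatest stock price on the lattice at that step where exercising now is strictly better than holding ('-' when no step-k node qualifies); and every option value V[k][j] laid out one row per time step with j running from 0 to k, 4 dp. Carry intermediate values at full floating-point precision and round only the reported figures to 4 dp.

params: Δt=0.49750 u=1.24090 d=0.80587 q=0.45886 e^(-rΔt)=0.99454
t_4 payoffs: 102.9854 79.6194 43.6400 0.0000 0.0000
t_3: node(3,0) S=53.7117 payoff=92.5583 vs cont=91.7600 → 92.5583 [stop]  node(3,1) S=82.7064 payoff=63.5636 vs cont=62.7653 → 63.5636 [stop]  node(3,2) S=127.3531 payoff=18.9169 vs cont=23.4863 → 23.4863 [wait]  node(3,3) S=196.1009 payoff=0.0000 vs cont=0.0000 → 0.0000 [wait]  ⇒ S*(3)=82.7064
t_2: node(2,0) S=66.6506 payoff=79.6194 vs cont=78.8211 → 79.6194 [stop]  node(2,1) S=102.6300 payoff=43.6400 vs cont=44.9270 → 44.9270 [wait]  node(2,2) S=158.0318 payoff=0.0000 vs cont=12.6399 → 12.6399 [wait]  ⇒ S*(2)=66.6506
t_1: node(1,0) S=82.7064 payoff=63.5636 vs cont=63.3526 → 63.5636 [stop]  node(1,1) S=127.3531 payoff=18.9169 vs cont=29.9473 → 29.9473 [wait]  ⇒ S*(1)=82.7064
t_0: node(0,0) S=102.6300 payoff=43.6400 vs cont=47.8755 → 47.8755 [wait]  ⇒ S*(0)=-

price = 47.8755
boundary = - 82.7064 66.6506 82.7064
tree:
47.8755
63.5636 29.9473
79.6194 44.9270 12.6399
92.5583 63.5636 23.4863 0.0000
102.9854 79.6194 43.6400 0.0000 0.0000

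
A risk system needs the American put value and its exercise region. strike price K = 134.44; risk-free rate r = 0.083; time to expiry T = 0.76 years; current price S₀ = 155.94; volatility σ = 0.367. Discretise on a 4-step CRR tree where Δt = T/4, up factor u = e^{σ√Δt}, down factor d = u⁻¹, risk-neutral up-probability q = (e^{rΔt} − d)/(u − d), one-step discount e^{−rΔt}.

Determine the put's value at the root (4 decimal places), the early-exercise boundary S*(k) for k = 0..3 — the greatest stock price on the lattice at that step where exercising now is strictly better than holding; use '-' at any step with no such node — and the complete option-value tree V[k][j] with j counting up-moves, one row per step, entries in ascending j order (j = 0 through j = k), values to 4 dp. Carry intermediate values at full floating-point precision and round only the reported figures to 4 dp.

price = 7.8576
boundary = - - - 96.5013
tree:
7.8576
13.7982 2.3851
23.4485 4.9404 0.0000
37.9387 10.2336 0.0000 0.0000
52.2047 21.1979 0.0000 0.0000 0.0000

params: Δt=0.19000 u=1.17348 d=0.85217 q=0.50956 e^(-rΔt)=0.98435
t_4 payoffs: 52.2047 21.1979 0.0000 0.0000 0.0000
t_3: node(3,0) S=96.5013 payoff=37.9387 vs cont=35.8352 → 37.9387 [stop]  node(3,1) S=132.8871 payoff=1.5529 vs cont=10.2336 → 10.2336 [wait]  node(3,2) S=182.9921 payoff=0.0000 vs cont=0.0000 → 0.0000 [wait]  node(3,3) S=251.9892 payoff=0.0000 vs cont=0.0000 → 0.0000 [wait]  ⇒ S*(3)=96.5013
t_2: node(2,0) S=113.2421 payoff=21.1979 vs cont=23.4485 → 23.4485 [wait]  node(2,1) S=155.9400 payoff=0.0000 vs cont=4.9404 → 4.9404 [wait]  node(2,2) S=214.7371 payoff=0.0000 vs cont=0.0000 → 0.0000 [wait]  ⇒ S*(2)=-
t_1: node(1,0) S=132.8871 payoff=1.5529 vs cont=13.7982 → 13.7982 [wait]  node(1,1) S=182.9921 payoff=0.0000 vs cont=2.3851 → 2.3851 [wait]  ⇒ S*(1)=-
t_0: node(0,0) S=155.9400 payoff=0.0000 vs cont=7.8576 → 7.8576 [wait]  ⇒ S*(0)=-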